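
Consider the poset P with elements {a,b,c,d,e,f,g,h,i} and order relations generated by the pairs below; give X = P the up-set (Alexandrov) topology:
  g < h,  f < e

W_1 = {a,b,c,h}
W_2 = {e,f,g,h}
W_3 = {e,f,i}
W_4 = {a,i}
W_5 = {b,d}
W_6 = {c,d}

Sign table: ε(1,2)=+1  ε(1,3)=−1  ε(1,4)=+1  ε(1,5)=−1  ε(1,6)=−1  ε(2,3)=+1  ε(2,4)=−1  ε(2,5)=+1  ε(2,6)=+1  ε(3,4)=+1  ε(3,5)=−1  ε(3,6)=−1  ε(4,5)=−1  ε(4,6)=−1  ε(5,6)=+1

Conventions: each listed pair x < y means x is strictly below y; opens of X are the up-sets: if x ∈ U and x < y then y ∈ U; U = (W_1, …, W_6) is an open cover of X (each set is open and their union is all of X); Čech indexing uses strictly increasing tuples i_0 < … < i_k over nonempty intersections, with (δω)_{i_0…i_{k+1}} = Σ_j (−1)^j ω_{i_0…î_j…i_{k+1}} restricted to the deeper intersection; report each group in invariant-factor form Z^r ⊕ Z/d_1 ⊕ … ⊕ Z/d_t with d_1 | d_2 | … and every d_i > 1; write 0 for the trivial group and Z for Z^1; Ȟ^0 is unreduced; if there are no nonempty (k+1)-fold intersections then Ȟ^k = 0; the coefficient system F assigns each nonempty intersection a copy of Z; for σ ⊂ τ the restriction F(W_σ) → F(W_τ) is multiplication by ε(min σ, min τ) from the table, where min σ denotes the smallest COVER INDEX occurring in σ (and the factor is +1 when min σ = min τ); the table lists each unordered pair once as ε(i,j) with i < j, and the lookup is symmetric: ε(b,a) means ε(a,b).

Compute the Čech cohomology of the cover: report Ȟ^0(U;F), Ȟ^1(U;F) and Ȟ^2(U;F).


Ȟ^0 ≅ Z; Ȟ^1 ≅ Z^2; Ȟ^2 ≅ 0

intersection data:
  W12={h} W14={a} W15={b} W16={c} W23={e,f} W34={i} W56={d}
C dims 6,7; δ0: rk 5, SNF 1^5
Ȟ^0 = (6 − 5) − 0 = 1, so Ȟ^0 ≅ Z
Ȟ^1 = (7 − 0) − 5 = 2, so Ȟ^1 ≅ Z^2
Ȟ^2 = (0 − 0) − 0 = 0, so Ȟ^2 ≅ 0


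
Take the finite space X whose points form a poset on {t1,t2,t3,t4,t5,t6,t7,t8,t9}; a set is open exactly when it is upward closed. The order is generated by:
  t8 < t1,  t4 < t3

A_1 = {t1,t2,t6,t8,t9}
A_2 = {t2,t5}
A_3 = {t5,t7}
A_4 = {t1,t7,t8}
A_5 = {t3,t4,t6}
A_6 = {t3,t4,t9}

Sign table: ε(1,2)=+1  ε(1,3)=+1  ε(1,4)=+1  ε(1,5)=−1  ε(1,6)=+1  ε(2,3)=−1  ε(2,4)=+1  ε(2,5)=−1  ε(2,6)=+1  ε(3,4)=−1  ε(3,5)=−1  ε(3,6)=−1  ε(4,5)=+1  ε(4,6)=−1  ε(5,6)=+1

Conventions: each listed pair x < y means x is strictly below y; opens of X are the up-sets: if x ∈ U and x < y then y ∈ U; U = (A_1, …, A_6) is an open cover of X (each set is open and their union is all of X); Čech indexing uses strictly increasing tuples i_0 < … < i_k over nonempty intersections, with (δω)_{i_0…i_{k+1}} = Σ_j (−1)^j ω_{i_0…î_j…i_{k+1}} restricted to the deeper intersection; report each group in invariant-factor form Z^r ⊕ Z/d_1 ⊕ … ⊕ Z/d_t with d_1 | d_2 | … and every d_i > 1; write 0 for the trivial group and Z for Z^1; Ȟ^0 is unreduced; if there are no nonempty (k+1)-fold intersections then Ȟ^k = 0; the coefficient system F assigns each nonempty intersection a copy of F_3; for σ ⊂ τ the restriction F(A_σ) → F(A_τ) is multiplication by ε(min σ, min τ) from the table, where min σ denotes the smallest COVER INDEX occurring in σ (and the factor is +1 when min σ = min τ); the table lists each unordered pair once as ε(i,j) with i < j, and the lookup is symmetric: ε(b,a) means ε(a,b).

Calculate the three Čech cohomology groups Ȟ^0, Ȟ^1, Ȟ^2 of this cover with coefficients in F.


Ȟ^0 ≅ 0,  Ȟ^1 ≅ Z/3,  Ȟ^2 ≅ 0

nerve of the cover:
  A12={t2} A14={t1,t8} A15={t6} A16={t9} A23={t5} A34={t7} A56={t3,t4}
C dims 6,7; δ0: rk_F3 6
Ȟ^0 = (6 − 6) − 0 = 0, so Ȟ^0 ≅ 0
Ȟ^1 = (7 − 0) − 6 = 1, so Ȟ^1 ≅ Z/3
Ȟ^2 = (0 − 0) − 0 = 0, so Ȟ^2 ≅ 0


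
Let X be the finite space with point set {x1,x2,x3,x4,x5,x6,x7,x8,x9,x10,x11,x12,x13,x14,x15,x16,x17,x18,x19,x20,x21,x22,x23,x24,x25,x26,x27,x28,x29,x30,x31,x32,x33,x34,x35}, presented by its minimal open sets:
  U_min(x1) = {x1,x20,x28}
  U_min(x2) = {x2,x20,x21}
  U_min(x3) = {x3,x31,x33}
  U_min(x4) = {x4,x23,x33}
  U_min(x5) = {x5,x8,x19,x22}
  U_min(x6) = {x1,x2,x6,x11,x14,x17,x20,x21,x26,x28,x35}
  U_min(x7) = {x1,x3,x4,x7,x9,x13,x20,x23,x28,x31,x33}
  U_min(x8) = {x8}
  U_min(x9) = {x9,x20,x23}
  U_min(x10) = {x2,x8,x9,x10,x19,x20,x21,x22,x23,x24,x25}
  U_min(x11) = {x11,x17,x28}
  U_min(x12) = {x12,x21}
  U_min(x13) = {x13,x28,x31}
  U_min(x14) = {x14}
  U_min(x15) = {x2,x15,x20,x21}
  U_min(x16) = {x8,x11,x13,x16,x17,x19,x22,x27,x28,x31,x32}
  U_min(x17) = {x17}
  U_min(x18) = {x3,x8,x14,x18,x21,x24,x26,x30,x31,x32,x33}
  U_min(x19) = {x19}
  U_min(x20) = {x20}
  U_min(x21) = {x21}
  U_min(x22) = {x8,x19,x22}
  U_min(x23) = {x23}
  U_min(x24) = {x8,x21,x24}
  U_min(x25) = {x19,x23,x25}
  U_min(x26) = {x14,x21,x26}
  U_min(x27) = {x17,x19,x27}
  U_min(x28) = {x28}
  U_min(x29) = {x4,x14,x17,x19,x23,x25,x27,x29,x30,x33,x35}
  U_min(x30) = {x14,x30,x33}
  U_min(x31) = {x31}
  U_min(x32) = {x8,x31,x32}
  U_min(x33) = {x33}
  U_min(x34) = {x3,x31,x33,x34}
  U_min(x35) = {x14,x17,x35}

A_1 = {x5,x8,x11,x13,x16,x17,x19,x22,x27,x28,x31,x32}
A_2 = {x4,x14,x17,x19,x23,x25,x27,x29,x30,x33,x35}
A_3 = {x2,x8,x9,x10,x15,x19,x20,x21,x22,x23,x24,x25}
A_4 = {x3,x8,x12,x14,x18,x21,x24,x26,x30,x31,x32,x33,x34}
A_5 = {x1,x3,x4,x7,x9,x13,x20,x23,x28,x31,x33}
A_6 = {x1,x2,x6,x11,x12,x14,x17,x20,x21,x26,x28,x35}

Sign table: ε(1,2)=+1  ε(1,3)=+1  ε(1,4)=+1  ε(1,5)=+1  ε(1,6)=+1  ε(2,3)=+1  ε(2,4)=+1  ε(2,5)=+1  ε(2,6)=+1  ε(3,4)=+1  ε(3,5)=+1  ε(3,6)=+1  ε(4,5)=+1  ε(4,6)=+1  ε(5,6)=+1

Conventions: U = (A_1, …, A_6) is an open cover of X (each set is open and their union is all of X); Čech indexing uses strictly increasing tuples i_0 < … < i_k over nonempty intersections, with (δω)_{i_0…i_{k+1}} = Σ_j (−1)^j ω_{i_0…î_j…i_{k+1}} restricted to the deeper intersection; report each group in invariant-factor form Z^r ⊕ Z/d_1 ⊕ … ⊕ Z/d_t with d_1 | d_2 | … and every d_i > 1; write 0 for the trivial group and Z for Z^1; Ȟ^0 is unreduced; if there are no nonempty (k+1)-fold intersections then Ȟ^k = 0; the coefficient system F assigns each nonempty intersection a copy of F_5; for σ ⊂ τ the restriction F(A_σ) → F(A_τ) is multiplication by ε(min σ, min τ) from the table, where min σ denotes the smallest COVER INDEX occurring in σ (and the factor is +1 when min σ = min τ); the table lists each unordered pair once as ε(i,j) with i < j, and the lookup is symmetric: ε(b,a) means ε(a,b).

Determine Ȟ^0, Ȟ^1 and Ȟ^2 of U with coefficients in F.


cover nerve:
  A12={x17,x19,x27} A13={x8,x19,x22} A14={x8,x31,x32} A15={x13,x28,x31} A16={x11,x17,x28} A23={x19,x23,x25} A24={x14,x30,x33} A25={x4,x23,x33} A26={x14,x17,x35} A34={x8,x21,x24} A35={x9,x20,x23} A36={x2,x20,x21} A45={x3,x31,x33} A46={x12,x14,x21,x26} A56={x1,x20,x28}
  A123={x19} A126={x17} A134={x8} A145={x31} A156={x28} A235={x23} A245={x33} A246={x14} A346={x21} A356={x20}
C dims 6,15,10; δ0: rk_F5 5; δ1: rk_F5 10
Ȟ^0: (6−5)−0=1 ⇒ Z/5
Ȟ^1: (15−10)−5=0 ⇒ 0
Ȟ^2: (10−0)−10=0 ⇒ 0

Ȟ^0 = Z/5; Ȟ^1 = 0; Ȟ^2 = 0


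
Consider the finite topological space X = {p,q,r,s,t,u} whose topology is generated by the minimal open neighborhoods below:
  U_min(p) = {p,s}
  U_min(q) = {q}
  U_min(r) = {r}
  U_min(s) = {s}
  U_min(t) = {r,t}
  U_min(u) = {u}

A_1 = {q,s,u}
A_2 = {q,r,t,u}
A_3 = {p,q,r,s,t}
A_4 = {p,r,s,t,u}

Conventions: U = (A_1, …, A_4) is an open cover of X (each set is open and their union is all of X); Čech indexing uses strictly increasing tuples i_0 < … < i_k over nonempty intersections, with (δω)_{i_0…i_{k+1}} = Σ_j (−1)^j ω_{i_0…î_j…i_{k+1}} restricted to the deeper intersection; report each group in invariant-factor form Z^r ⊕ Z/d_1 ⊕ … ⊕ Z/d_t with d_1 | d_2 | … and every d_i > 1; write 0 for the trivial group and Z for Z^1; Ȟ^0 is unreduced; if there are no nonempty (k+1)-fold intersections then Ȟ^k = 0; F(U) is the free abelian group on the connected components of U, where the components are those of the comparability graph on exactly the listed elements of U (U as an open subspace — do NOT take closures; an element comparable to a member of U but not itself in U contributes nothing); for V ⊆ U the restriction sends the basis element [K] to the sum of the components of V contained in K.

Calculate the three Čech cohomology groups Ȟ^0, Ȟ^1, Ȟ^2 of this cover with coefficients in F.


Ȟ^0(U;F) ≅ Z^4,  Ȟ^1(U;F) ≅ 0,  Ȟ^2(U;F) ≅ 0

intersection data:
  A12={q,u} A13={q,s} A14={s,u} A23={q,r,t} A24={r,t,u} A34={p,r,s,t}
  A123={q} A124={u} A134={s} A234={r,t}
components per intersection:
  A1: {q} {s} {u}
  A2: {q} {r,t} {u}
  A3: {p,s} {q} {r,t}
  A4: {p,s} {r,t} {u}
  A12: {q} {u}
  A13: {q} {s}
  A14: {s} {u}
  A23: {q} {r,t}
  A24: {r,t} {u}
  A34: {p,s} {r,t}
  A123: {q}
  A124: {u}
  A134: {s}
  A234: {r,t}
C dims 12,12,4; δ0: rk 8, SNF 1^8; δ1: rk 4, SNF 1^4
Ȟ^0 = (12 − 8) − 0 = 4, so Ȟ^0 ≅ Z^4
Ȟ^1 = (12 − 4) − 8 = 0, so Ȟ^1 ≅ 0
Ȟ^2 = (4 − 0) − 4 = 0, so Ȟ^2 ≅ 0


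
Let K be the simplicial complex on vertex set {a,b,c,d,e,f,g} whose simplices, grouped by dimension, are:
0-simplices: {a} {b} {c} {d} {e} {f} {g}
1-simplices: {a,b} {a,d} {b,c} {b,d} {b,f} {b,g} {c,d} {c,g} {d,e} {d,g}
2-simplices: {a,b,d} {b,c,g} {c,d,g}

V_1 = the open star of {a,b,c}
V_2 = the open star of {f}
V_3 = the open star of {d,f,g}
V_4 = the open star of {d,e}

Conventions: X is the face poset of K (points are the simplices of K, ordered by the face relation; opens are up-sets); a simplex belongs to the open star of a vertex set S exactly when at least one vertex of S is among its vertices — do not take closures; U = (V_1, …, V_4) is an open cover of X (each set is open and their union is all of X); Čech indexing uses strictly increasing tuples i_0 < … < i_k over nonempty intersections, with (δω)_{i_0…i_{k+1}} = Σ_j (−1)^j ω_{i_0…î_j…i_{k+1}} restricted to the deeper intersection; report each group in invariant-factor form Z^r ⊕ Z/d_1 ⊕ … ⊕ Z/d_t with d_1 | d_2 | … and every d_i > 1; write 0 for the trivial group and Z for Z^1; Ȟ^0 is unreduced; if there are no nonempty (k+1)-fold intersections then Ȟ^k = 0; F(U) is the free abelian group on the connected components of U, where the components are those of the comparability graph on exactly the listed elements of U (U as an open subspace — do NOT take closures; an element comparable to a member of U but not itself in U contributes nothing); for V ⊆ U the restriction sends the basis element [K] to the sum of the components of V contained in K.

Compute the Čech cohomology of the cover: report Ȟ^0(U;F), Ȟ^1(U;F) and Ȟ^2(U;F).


Ȟ^0(U;F) ≅ Z,  Ȟ^1(U;F) ≅ Z,  Ȟ^2(U;F) ≅ 0

nerve simplices:
  V1={{a},{b},{c},{a,b},{a,d},{b,c},{b,d},{b,f},{b,g},{c,d},{c,g},{a,b,d},{b,c,g},{c,d,g}} V2={{f},{b,f}} V3={{d},{f},{g},{a,d},{b,d},{b,f},{b,g},{c,d},{c,g},{d,e},{d,g},{a,b,d},{b,c,g},{c,d,g}} V4={{d},{e},{a,d},{b,d},{c,d},{d,e},{d,g},{a,b,d},{c,d,g}}
  V12={{b,f}} V13={{a,d},{b,d},{b,f},{b,g},{c,d},{c,g},{a,b,d},{b,c,g},{c,d,g}} V14={{a,d},{b,d},{c,d},{a,b,d},{c,d,g}} V23={{f},{b,f}} V34={{d},{a,d},{b,d},{c,d},{d,e},{d,g},{a,b,d},{c,d,g}}
  V123={{b,f}} V134={{a,d},{b,d},{c,d},{a,b,d},{c,d,g}}
components per intersection:
  V1: {{a},{b},{c},{a,b},{a,d},{b,c},{b,d},{b,f},{b,g},{c,d},{c,g},{a,b,d},{b,c,g},{c,d,g}}
  V2: {{f},{b,f}}
  V3: {{d},{g},{a,d},{b,d},{b,g},{c,d},{c,g},{d,e},{d,g},{a,b,d},{b,c,g},{c,d,g}} {{f},{b,f}}
  V4: {{d},{e},{a,d},{b,d},{c,d},{d,e},{d,g},{a,b,d},{c,d,g}}
  V12: {{b,f}}
  V13: {{a,d},{b,d},{a,b,d}} {{b,f}} {{b,g},{c,d},{c,g},{b,c,g},{c,d,g}}
  V14: {{a,d},{b,d},{a,b,d}} {{c,d},{c,d,g}}
  V23: {{f},{b,f}}
  V34: {{d},{a,d},{b,d},{c,d},{d,e},{d,g},{a,b,d},{c,d,g}}
  V123: {{b,f}}
  V134: {{a,d},{b,d},{a,b,d}} {{c,d},{c,d,g}}
C dims 5,8,3; δ0: rk 4, SNF 1^4; δ1: rk 3, SNF 1^3
degree 0: 5−4−0 = 1 → Ȟ^0 ≅ Z
degree 1: 8−3−4 = 1 → Ȟ^1 ≅ Z
degree 2: 3−0−3 = 0 → Ȟ^2 ≅ 0


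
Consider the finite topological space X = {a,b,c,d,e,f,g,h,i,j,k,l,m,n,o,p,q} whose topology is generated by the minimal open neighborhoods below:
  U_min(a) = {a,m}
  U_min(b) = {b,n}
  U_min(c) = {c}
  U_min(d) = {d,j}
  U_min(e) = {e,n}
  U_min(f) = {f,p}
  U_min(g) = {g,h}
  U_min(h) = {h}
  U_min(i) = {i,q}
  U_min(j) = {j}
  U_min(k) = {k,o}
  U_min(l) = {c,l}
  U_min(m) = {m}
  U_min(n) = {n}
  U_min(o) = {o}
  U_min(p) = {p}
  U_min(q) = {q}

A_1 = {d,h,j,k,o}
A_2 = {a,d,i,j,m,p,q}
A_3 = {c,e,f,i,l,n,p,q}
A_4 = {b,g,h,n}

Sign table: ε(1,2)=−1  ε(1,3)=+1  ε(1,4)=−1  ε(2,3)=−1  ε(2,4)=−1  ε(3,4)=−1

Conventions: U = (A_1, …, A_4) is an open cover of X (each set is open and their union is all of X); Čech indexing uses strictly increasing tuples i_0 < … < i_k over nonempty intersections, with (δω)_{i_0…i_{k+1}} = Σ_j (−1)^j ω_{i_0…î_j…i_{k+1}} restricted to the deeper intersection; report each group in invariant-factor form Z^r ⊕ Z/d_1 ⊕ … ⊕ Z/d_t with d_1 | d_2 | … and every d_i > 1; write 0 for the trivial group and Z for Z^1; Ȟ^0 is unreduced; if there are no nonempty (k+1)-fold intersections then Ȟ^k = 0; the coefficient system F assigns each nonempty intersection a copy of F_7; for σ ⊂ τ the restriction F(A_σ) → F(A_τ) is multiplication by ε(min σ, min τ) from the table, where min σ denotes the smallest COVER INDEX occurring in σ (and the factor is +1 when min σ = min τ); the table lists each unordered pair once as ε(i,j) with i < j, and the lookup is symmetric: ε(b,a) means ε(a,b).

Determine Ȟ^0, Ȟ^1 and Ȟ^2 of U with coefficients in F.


Ȟ^0 ≅ Z/7,  Ȟ^1 ≅ Z/7,  Ȟ^2 ≅ 0

nonempty overlaps:
  A12={d,j} A14={h} A23={i,p,q} A34={n}
C dims 4,4; δ0: rk_F7 3
degree 0: 4−3−0 = 1 → Ȟ^0 ≅ Z/7
degree 1: 4−0−3 = 1 → Ȟ^1 ≅ Z/7
degree 2: 0−0−0 = 0 → Ȟ^2 ≅ 0


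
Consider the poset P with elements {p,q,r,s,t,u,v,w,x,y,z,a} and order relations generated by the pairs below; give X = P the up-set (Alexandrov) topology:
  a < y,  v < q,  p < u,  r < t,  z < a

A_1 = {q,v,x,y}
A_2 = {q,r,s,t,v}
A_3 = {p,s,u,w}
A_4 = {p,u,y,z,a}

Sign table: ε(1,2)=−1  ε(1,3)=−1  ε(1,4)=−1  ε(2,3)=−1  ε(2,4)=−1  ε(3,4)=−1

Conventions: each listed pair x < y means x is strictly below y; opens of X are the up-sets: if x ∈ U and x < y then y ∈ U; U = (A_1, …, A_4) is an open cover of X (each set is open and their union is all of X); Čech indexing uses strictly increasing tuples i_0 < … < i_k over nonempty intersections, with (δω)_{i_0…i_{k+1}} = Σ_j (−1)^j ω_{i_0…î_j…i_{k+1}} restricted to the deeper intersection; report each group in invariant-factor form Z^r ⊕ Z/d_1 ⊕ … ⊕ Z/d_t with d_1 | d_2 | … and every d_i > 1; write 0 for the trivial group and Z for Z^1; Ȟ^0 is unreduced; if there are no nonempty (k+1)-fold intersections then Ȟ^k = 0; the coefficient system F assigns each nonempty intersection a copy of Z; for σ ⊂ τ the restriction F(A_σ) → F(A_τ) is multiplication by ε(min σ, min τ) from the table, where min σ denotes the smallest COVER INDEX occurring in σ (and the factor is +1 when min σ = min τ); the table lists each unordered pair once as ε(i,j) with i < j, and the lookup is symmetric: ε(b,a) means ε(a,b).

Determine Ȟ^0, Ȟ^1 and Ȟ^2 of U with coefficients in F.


Ȟ^0 ≅ Z, Ȟ^1 ≅ Z and Ȟ^2 ≅ 0

nerve of the cover:
  A12={q,v} A14={y} A23={s} A34={p,u}
C dims 4,4; δ0: rk 3, SNF 1^3
Ȟ^0 = (4 − 3) − 0 = 1, so Ȟ^0 ≅ Z
Ȟ^1 = (4 − 0) − 3 = 1, so Ȟ^1 ≅ Z
Ȟ^2 = (0 − 0) − 0 = 0, so Ȟ^2 ≅ 0


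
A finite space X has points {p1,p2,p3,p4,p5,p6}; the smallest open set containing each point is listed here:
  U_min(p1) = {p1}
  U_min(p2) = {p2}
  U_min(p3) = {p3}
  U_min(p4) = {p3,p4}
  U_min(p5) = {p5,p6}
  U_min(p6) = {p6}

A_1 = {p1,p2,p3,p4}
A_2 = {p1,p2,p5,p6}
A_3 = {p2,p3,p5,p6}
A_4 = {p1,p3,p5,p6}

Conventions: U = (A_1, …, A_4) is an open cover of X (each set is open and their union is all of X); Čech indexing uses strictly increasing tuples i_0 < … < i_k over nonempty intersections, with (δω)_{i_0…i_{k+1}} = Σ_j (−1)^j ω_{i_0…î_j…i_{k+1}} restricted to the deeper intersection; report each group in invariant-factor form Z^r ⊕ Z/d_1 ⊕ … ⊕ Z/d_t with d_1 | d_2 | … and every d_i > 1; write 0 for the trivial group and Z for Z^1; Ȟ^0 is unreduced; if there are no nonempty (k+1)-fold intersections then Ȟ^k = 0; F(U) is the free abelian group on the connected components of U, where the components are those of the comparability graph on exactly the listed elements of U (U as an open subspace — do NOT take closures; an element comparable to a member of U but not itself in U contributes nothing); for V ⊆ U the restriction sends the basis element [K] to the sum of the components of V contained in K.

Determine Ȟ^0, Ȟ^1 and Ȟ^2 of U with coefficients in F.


nerve simplices:
  A12={p1,p2} A13={p2,p3} A14={p1,p3} A23={p2,p5,p6} A24={p1,p5,p6} A34={p3,p5,p6}
  A123={p2} A124={p1} A134={p3} A234={p5,p6}
components per intersection:
  A1: {p1} {p2} {p3,p4}
  A2: {p1} {p2} {p5,p6}
  A3: {p2} {p3} {p5,p6}
  A4: {p1} {p3} {p5,p6}
  A12: {p1} {p2}
  A13: {p2} {p3}
  A14: {p1} {p3}
  A23: {p2} {p5,p6}
  A24: {p1} {p5,p6}
  A34: {p3} {p5,p6}
  A123: {p2}
  A124: {p1}
  A134: {p3}
  A234: {p5,p6}
C dims 12,12,4; δ0: rk 8, SNF 1^8; δ1: rk 4, SNF 1^4
degree 0: 12−8−0 = 4 → Ȟ^0 ≅ Z^4
degree 1: 12−4−8 = 0 → Ȟ^1 ≅ 0
degree 2: 4−0−4 = 0 → Ȟ^2 ≅ 0

Ȟ^0 ≅ Z^4,  Ȟ^1 ≅ 0,  Ȟ^2 ≅ 0


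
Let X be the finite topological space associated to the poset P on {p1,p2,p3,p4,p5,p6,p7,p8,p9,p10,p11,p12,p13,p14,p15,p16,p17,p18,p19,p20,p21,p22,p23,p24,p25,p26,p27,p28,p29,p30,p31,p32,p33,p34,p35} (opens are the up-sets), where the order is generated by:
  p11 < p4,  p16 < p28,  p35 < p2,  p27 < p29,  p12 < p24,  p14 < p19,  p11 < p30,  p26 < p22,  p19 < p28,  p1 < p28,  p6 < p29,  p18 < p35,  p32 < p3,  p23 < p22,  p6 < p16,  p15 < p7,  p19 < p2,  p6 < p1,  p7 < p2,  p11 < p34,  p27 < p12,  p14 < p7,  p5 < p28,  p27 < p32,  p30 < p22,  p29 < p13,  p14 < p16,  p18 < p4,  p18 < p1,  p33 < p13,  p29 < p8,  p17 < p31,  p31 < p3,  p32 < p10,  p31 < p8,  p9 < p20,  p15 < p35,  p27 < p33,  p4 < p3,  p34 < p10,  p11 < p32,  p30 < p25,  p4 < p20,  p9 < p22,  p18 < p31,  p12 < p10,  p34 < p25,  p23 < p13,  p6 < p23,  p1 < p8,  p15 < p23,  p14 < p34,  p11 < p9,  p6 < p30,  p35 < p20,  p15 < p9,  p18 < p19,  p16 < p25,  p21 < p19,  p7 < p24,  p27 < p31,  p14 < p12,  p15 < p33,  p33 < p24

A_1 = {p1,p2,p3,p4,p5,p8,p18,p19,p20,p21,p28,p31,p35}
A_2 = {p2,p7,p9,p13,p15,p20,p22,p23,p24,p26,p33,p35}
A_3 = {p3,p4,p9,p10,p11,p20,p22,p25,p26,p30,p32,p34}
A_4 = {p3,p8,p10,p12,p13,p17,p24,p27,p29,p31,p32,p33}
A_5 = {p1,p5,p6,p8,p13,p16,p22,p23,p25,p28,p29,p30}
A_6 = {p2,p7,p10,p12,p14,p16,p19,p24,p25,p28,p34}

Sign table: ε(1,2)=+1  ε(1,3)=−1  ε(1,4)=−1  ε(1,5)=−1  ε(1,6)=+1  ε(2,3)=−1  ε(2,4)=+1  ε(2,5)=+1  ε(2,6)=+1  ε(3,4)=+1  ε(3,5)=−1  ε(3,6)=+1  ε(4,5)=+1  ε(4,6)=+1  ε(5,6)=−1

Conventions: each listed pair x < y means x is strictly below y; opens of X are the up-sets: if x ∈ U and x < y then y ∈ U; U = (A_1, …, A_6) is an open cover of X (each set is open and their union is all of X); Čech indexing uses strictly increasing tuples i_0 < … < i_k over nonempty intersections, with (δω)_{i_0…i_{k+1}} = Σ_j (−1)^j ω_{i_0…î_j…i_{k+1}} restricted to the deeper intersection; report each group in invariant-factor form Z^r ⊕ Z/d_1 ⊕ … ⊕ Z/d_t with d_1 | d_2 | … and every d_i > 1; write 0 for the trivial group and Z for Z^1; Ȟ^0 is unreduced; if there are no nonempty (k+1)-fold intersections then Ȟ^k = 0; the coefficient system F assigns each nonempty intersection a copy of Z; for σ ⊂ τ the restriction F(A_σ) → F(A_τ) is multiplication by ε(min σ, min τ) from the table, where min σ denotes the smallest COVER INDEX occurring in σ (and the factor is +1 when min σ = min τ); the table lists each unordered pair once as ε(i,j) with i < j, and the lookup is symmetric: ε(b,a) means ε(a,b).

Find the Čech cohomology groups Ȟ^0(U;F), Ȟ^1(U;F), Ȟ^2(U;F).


cover nerve:
  A12={p2,p20,p35} A13={p3,p4,p20} A14={p3,p8,p31} A15={p1,p5,p8,p28} A16={p2,p19,p28} A23={p9,p20,p22,p26} A24={p13,p24,p33} A25={p13,p22,p23} A26={p2,p7,p24} A34={p3,p10,p32} A35={p22,p25,p30} A36={p10,p25,p34} A45={p8,p13,p29} A46={p10,p12,p24} A56={p16,p25,p28}
  A123={p20} A126={p2} A134={p3} A145={p8} A156={p28} A235={p22} A245={p13} A246={p24} A346={p10} A356={p25}
C dims 6,15,10; δ0: rk 6, SNF 1^5·2; δ1: rk 9, SNF 1^9
Ȟ^0: (6−6)−0=0 ⇒ 0
Ȟ^1: (15−9)−6=0 plus torsion [2] ⇒ Z/2
Ȟ^2: (10−0)−9=1 ⇒ Z

Ȟ^0(U;F) ≅ 0,  Ȟ^1(U;F) ≅ Z/2,  Ȟ^2(U;F) ≅ Z


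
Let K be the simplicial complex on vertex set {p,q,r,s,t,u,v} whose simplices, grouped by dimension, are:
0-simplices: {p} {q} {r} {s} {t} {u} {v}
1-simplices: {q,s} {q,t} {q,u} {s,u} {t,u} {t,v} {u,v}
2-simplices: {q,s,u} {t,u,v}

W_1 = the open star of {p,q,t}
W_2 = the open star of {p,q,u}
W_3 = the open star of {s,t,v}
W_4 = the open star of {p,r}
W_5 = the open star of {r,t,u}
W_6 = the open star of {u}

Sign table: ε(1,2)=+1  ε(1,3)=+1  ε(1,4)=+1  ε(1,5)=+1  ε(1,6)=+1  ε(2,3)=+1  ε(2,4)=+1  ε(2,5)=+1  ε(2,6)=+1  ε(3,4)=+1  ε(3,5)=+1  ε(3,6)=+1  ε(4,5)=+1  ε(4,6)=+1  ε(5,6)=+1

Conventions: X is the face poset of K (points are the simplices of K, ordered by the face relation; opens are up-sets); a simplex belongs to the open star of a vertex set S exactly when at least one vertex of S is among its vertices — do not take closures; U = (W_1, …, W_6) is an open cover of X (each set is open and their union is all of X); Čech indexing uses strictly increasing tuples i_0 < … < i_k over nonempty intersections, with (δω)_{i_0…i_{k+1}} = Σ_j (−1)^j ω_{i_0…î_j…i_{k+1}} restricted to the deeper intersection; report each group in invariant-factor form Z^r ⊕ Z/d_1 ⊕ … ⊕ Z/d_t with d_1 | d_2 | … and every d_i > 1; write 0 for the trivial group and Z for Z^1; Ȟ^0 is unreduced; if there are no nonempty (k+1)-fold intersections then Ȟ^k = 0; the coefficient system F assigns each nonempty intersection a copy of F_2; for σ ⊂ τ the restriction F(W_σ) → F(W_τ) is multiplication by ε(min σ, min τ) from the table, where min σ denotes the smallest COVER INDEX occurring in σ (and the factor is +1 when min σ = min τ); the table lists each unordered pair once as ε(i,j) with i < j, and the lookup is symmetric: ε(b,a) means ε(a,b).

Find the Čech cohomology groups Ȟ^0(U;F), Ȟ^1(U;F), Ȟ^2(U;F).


Ȟ^0 ≅ Z/2, Ȟ^1 ≅ Z/2, Ȟ^2 ≅ 0

intersection data:
  W1={{p},{q},{t},{q,s},{q,t},{q,u},{t,u},{t,v},{q,s,u},{t,u,v}} W2={{p},{q},{u},{q,s},{q,t},{q,u},{s,u},{t,u},{u,v},{q,s,u},{t,u,v}} W3={{s},{t},{v},{q,s},{q,t},{s,u},{t,u},{t,v},{u,v},{q,s,u},{t,u,v}} W4={{p},{r}} W5={{r},{t},{u},{q,t},{q,u},{s,u},{t,u},{t,v},{u,v},{q,s,u},{t,u,v}} W6={{u},{q,u},{s,u},{t,u},{u,v},{q,s,u},{t,u,v}}
  W12={{p},{q},{q,s},{q,t},{q,u},{t,u},{q,s,u},{t,u,v}} W13={{t},{q,s},{q,t},{t,u},{t,v},{q,s,u},{t,u,v}} W14={{p}} W15={{t},{q,t},{q,u},{t,u},{t,v},{q,s,u},{t,u,v}} W16={{q,u},{t,u},{q,s,u},{t,u,v}} W23={{q,s},{q,t},{s,u},{t,u},{u,v},{q,s,u},{t,u,v}} W24={{p}} W25={{u},{q,t},{q,u},{s,u},{t,u},{u,v},{q,s,u},{t,u,v}} W26={{u},{q,u},{s,u},{t,u},{u,v},{q,s,u},{t,u,v}} W35={{t},{q,t},{s,u},{t,u},{t,v},{u,v},{q,s,u},{t,u,v}} W36={{s,u},{t,u},{u,v},{q,s,u},{t,u,v}} W45={{r}} W56={{u},{q,u},{s,u},{t,u},{u,v},{q,s,u},{t,u,v}}
  W123={{q,s},{q,t},{t,u},{q,s,u},{t,u,v}} W124={{p}} W125={{q,t},{q,u},{t,u},{q,s,u},{t,u,v}} W126={{q,u},{t,u},{q,s,u},{t,u,v}} W135={{t},{q,t},{t,u},{t,v},{q,s,u},{t,u,v}} W136={{t,u},{q,s,u},{t,u,v}} W156={{q,u},{t,u},{q,s,u},{t,u,v}} W235={{q,t},{s,u},{t,u},{u,v},{q,s,u},{t,u,v}} W236={{s,u},{t,u},{u,v},{q,s,u},{t,u,v}} W256={{u},{q,u},{s,u},{t,u},{u,v},{q,s,u},{t,u,v}} W356={{s,u},{t,u},{u,v},{q,s,u},{t,u,v}}
  W1235={{q,t},{t,u},{q,s,u},{t,u,v}} W1236={{t,u},{q,s,u},{t,u,v}} W1256={{q,u},{t,u},{q,s,u},{t,u,v}} W1356={{t,u},{q,s,u},{t,u,v}} W2356={{s,u},{t,u},{u,v},{q,s,u},{t,u,v}}
  W12356={{t,u},{q,s,u},{t,u,v}}
C dims 6,13,11,5; δ0: rk_F2 5; δ1: rk_F2 7; δ2: rk_F2 4
Ȟ^0 = (6 − 5) − 0 = 1, so Ȟ^0 ≅ Z/2
Ȟ^1 = (13 − 7) − 5 = 1, so Ȟ^1 ≅ Z/2
Ȟ^2 = (11 − 4) − 7 = 0, so Ȟ^2 ≅ 0


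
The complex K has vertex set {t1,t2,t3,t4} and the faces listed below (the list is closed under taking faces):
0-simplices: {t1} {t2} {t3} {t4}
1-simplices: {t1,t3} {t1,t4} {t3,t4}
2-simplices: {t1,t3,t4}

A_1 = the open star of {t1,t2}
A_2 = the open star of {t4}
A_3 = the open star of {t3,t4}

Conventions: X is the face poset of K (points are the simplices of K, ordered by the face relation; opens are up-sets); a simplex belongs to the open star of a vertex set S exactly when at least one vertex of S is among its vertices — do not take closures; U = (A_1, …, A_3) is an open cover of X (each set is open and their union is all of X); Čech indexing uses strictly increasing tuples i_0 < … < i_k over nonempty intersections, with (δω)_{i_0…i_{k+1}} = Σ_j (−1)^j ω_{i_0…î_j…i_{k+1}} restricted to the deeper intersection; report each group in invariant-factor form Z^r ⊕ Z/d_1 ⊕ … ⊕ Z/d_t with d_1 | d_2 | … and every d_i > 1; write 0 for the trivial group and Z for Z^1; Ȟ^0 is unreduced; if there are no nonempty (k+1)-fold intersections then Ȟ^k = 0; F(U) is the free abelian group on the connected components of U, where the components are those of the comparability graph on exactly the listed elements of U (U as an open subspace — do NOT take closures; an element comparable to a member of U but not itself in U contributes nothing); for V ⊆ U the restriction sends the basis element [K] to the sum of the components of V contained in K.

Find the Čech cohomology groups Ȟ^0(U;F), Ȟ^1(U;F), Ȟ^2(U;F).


cover nerve:
  A1={{t1},{t2},{t1,t3},{t1,t4},{t1,t3,t4}} A2={{t4},{t1,t4},{t3,t4},{t1,t3,t4}} A3={{t3},{t4},{t1,t3},{t1,t4},{t3,t4},{t1,t3,t4}}
  A12={{t1,t4},{t1,t3,t4}} A13={{t1,t3},{t1,t4},{t1,t3,t4}} A23={{t4},{t1,t4},{t3,t4},{t1,t3,t4}}
  A123={{t1,t4},{t1,t3,t4}}
components per intersection:
  A1: {{t1},{t1,t3},{t1,t4},{t1,t3,t4}} {{t2}}
  A2: {{t4},{t1,t4},{t3,t4},{t1,t3,t4}}
  A3: {{t3},{t4},{t1,t3},{t1,t4},{t3,t4},{t1,t3,t4}}
  A12: {{t1,t4},{t1,t3,t4}}
  A13: {{t1,t3},{t1,t4},{t1,t3,t4}}
  A23: {{t4},{t1,t4},{t3,t4},{t1,t3,t4}}
  A123: {{t1,t4},{t1,t3,t4}}
C dims 4,3,1; δ0: rk 2, SNF 1^2; δ1: rk 1, SNF 1^1
Ȟ^0: (4−2)−0=2 ⇒ Z^2
Ȟ^1: (3−1)−2=0 ⇒ 0
Ȟ^2: (1−0)−1=0 ⇒ 0

Ȟ^0 ≅ Z^2, Ȟ^1 ≅ 0 and Ȟ^2 ≅ 0


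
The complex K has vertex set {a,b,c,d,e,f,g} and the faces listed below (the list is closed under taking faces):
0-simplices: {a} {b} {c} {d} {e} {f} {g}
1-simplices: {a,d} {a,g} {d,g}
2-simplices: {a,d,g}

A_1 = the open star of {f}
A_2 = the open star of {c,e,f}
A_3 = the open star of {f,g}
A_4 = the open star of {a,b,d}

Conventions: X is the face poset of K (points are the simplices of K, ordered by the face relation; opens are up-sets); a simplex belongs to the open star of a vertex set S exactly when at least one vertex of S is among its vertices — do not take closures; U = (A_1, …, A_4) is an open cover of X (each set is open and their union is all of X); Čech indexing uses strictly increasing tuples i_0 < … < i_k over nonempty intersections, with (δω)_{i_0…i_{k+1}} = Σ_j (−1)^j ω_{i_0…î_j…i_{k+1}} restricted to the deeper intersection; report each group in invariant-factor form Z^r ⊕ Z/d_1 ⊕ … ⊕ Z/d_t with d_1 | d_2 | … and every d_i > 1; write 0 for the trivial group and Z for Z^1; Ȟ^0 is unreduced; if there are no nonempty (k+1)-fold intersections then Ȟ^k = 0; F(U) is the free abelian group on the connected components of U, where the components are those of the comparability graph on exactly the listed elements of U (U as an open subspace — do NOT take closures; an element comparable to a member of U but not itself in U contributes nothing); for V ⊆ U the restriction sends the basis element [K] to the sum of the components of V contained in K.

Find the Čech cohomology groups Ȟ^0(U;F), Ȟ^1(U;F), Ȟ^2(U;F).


Ȟ^0 ≅ Z^5, Ȟ^1 ≅ 0 and Ȟ^2 ≅ 0

nonempty overlaps:
  A1={{f}} A2={{c},{e},{f}} A3={{f},{g},{a,g},{d,g},{a,d,g}} A4={{a},{b},{d},{a,d},{a,g},{d,g},{a,d,g}}
  A12={{f}} A13={{f}} A23={{f}} A34={{a,g},{d,g},{a,d,g}}
  A123={{f}}
components per intersection:
  A1: {{f}}
  A2: {{c}} {{e}} {{f}}
  A3: {{f}} {{g},{a,g},{d,g},{a,d,g}}
  A4: {{a},{d},{a,d},{a,g},{d,g},{a,d,g}} {{b}}
  A12: {{f}}
  A13: {{f}}
  A23: {{f}}
  A34: {{a,g},{d,g},{a,d,g}}
  A123: {{f}}
C dims 8,4,1; δ0: rk 3, SNF 1^3; δ1: rk 1, SNF 1^1
degree 0: 8−3−0 = 5 → Ȟ^0 ≅ Z^5
degree 1: 4−1−3 = 0 → Ȟ^1 ≅ 0
degree 2: 1−0−1 = 0 → Ȟ^2 ≅ 0


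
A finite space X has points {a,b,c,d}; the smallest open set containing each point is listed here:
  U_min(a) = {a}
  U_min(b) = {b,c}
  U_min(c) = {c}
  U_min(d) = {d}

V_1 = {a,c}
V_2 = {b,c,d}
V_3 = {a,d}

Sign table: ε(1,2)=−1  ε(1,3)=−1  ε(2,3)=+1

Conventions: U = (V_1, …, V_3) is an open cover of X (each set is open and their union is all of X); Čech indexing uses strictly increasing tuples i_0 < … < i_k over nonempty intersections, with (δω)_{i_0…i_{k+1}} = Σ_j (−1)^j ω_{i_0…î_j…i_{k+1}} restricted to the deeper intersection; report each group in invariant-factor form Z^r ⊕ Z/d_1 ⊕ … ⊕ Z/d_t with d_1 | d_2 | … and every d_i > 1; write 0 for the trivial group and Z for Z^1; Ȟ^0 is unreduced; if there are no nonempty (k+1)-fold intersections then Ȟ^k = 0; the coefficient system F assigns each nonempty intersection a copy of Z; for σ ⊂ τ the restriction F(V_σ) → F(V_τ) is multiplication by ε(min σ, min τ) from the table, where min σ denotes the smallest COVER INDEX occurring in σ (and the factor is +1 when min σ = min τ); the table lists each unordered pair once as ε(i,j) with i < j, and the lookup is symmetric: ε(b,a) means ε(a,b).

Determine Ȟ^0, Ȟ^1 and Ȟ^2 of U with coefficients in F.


nonempty overlaps:
  V12={c} V13={a} V23={d}
C dims 3,3; δ0: rk 2, SNF 1^2
degree 0: 3−2−0 = 1 → Ȟ^0 ≅ Z
degree 1: 3−0−2 = 1 → Ȟ^1 ≅ Z
degree 2: 0−0−0 = 0 → Ȟ^2 ≅ 0

Ȟ^0 ≅ Z, Ȟ^1 ≅ Z and Ȟ^2 ≅ 0


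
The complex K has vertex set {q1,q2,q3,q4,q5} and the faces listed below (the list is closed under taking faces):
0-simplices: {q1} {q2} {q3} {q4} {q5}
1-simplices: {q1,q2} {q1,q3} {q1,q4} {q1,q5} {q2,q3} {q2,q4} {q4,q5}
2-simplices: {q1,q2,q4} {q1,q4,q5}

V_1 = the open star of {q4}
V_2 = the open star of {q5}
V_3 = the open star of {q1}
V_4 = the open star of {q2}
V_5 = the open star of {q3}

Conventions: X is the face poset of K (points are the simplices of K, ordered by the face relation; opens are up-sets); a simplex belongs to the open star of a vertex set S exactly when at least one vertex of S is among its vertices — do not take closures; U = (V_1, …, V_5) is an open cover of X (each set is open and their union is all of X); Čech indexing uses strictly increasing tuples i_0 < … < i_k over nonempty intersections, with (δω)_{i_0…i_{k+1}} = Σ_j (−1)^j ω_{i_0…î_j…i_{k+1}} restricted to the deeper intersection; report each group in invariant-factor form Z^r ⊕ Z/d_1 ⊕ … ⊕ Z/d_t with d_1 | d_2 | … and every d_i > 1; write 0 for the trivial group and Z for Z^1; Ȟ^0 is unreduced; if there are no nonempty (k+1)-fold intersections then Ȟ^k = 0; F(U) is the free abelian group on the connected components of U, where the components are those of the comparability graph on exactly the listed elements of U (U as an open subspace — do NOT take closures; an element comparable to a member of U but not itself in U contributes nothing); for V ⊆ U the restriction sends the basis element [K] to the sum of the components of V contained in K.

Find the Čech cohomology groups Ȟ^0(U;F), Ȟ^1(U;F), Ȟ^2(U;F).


nonempty overlaps:
  V1={{q4},{q1,q4},{q2,q4},{q4,q5},{q1,q2,q4},{q1,q4,q5}} V2={{q5},{q1,q5},{q4,q5},{q1,q4,q5}} V3={{q1},{q1,q2},{q1,q3},{q1,q4},{q1,q5},{q1,q2,q4},{q1,q4,q5}} V4={{q2},{q1,q2},{q2,q3},{q2,q4},{q1,q2,q4}} V5={{q3},{q1,q3},{q2,q3}}
  V12={{q4,q5},{q1,q4,q5}} V13={{q1,q4},{q1,q2,q4},{q1,q4,q5}} V14={{q2,q4},{q1,q2,q4}} V23={{q1,q5},{q1,q4,q5}} V34={{q1,q2},{q1,q2,q4}} V35={{q1,q3}} V45={{q2,q3}}
  V123={{q1,q4,q5}} V134={{q1,q2,q4}}
components per intersection:
  V1: {{q4},{q1,q4},{q2,q4},{q4,q5},{q1,q2,q4},{q1,q4,q5}}
  V2: {{q5},{q1,q5},{q4,q5},{q1,q4,q5}}
  V3: {{q1},{q1,q2},{q1,q3},{q1,q4},{q1,q5},{q1,q2,q4},{q1,q4,q5}}
  V4: {{q2},{q1,q2},{q2,q3},{q2,q4},{q1,q2,q4}}
  V5: {{q3},{q1,q3},{q2,q3}}
  V12: {{q4,q5},{q1,q4,q5}}
  V13: {{q1,q4},{q1,q2,q4},{q1,q4,q5}}
  V14: {{q2,q4},{q1,q2,q4}}
  V23: {{q1,q5},{q1,q4,q5}}
  V34: {{q1,q2},{q1,q2,q4}}
  V35: {{q1,q3}}
  V45: {{q2,q3}}
  V123: {{q1,q4,q5}}
  V134: {{q1,q2,q4}}
C dims 5,7,2; δ0: rk 4, SNF 1^4; δ1: rk 2, SNF 1^2
degree 0: 5−4−0 = 1 → Ȟ^0 ≅ Z
degree 1: 7−2−4 = 1 → Ȟ^1 ≅ Z
degree 2: 2−0−2 = 0 → Ȟ^2 ≅ 0

Ȟ^0 = Z, Ȟ^1 = Z, Ȟ^2 = 0


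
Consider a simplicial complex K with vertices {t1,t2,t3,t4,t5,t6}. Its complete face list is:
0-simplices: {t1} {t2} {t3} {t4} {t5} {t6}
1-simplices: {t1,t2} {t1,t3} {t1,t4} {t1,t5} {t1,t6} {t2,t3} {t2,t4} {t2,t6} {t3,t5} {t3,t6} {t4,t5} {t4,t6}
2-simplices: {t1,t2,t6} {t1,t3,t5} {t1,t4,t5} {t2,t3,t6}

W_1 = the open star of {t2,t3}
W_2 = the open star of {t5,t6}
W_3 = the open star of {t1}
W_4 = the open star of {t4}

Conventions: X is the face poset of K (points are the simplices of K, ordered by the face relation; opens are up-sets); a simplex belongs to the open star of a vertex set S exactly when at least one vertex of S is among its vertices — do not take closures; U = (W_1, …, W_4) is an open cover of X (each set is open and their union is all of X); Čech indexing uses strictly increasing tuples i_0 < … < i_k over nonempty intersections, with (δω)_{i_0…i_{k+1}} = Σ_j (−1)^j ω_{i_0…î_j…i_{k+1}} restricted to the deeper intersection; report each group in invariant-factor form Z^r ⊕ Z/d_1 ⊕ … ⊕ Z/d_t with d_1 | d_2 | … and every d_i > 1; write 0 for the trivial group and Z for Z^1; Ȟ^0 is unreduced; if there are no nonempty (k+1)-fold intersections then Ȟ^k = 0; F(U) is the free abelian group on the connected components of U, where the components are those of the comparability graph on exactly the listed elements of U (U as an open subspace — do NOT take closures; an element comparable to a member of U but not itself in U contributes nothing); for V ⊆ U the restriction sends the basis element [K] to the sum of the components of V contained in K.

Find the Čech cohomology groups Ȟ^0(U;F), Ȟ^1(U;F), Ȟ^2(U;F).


Ȟ^0 ≅ Z, Ȟ^1 ≅ Z^3, Ȟ^2 ≅ 0

nonempty intersections:
  W1={{t2},{t3},{t1,t2},{t1,t3},{t2,t3},{t2,t4},{t2,t6},{t3,t5},{t3,t6},{t1,t2,t6},{t1,t3,t5},{t2,t3,t6}} W2={{t5},{t6},{t1,t5},{t1,t6},{t2,t6},{t3,t5},{t3,t6},{t4,t5},{t4,t6},{t1,t2,t6},{t1,t3,t5},{t1,t4,t5},{t2,t3,t6}} W3={{t1},{t1,t2},{t1,t3},{t1,t4},{t1,t5},{t1,t6},{t1,t2,t6},{t1,t3,t5},{t1,t4,t5}} W4={{t4},{t1,t4},{t2,t4},{t4,t5},{t4,t6},{t1,t4,t5}}
  W12={{t2,t6},{t3,t5},{t3,t6},{t1,t2,t6},{t1,t3,t5},{t2,t3,t6}} W13={{t1,t2},{t1,t3},{t1,t2,t6},{t1,t3,t5}} W14={{t2,t4}} W23={{t1,t5},{t1,t6},{t1,t2,t6},{t1,t3,t5},{t1,t4,t5}} W24={{t4,t5},{t4,t6},{t1,t4,t5}} W34={{t1,t4},{t1,t4,t5}}
  W123={{t1,t2,t6},{t1,t3,t5}} W234={{t1,t4,t5}}
components per intersection:
  W1: {{t2},{t3},{t1,t2},{t1,t3},{t2,t3},{t2,t4},{t2,t6},{t3,t5},{t3,t6},{t1,t2,t6},{t1,t3,t5},{t2,t3,t6}}
  W2: {{t5},{t1,t5},{t3,t5},{t4,t5},{t1,t3,t5},{t1,t4,t5}} {{t6},{t1,t6},{t2,t6},{t3,t6},{t4,t6},{t1,t2,t6},{t2,t3,t6}}
  W3: {{t1},{t1,t2},{t1,t3},{t1,t4},{t1,t5},{t1,t6},{t1,t2,t6},{t1,t3,t5},{t1,t4,t5}}
  W4: {{t4},{t1,t4},{t2,t4},{t4,t5},{t4,t6},{t1,t4,t5}}
  W12: {{t2,t6},{t3,t6},{t1,t2,t6},{t2,t3,t6}} {{t3,t5},{t1,t3,t5}}
  W13: {{t1,t2},{t1,t2,t6}} {{t1,t3},{t1,t3,t5}}
  W14: {{t2,t4}}
  W23: {{t1,t5},{t1,t3,t5},{t1,t4,t5}} {{t1,t6},{t1,t2,t6}}
  W24: {{t4,t5},{t1,t4,t5}} {{t4,t6}}
  W34: {{t1,t4},{t1,t4,t5}}
  W123: {{t1,t2,t6}} {{t1,t3,t5}}
  W234: {{t1,t4,t5}}
C dims 5,10,3; δ0: rk 4, SNF 1^4; δ1: rk 3, SNF 1^3
Ȟ^0: (5−4)−0=1 ⇒ Z
Ȟ^1: (10−3)−4=3 ⇒ Z^3
Ȟ^2: (3−0)−3=0 ⇒ 0


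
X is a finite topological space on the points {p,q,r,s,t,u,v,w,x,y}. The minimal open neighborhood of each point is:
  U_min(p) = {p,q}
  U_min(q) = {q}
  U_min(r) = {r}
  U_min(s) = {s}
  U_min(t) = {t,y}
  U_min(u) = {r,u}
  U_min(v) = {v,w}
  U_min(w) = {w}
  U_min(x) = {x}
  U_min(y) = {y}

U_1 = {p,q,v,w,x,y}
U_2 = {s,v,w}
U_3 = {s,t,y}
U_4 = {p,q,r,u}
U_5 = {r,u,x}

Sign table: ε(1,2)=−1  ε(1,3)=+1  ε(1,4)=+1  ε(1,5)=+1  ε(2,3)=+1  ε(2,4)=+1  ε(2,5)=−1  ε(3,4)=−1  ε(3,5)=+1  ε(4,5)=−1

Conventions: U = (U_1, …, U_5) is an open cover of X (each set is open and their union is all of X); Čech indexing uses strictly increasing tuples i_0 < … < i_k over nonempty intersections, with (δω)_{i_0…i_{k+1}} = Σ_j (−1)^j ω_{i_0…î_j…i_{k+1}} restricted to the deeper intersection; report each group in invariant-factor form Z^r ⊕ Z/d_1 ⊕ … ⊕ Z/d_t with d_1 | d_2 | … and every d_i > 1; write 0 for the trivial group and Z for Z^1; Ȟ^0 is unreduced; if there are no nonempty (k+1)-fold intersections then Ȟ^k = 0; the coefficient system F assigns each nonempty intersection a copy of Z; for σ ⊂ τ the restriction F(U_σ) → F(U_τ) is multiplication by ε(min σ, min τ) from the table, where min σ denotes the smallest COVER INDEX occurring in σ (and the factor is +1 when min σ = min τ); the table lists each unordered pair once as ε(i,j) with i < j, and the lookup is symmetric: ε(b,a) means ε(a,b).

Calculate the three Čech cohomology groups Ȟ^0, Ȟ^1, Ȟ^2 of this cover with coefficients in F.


Ȟ^0(U;F) ≅ 0; Ȟ^1(U;F) ≅ Z ⊕ Z/2; Ȟ^2(U;F) ≅ 0

nonempty intersections:
  U12={v,w} U13={y} U14={p,q} U15={x} U23={s} U45={r,u}
C dims 5,6; δ0: rk 5, SNF 1^4·2
Ȟ^0: (5−5)−0=0 ⇒ 0
Ȟ^1: (6−0)−5=1 plus torsion [2] ⇒ Z ⊕ Z/2
Ȟ^2: (0−0)−0=0 ⇒ 0


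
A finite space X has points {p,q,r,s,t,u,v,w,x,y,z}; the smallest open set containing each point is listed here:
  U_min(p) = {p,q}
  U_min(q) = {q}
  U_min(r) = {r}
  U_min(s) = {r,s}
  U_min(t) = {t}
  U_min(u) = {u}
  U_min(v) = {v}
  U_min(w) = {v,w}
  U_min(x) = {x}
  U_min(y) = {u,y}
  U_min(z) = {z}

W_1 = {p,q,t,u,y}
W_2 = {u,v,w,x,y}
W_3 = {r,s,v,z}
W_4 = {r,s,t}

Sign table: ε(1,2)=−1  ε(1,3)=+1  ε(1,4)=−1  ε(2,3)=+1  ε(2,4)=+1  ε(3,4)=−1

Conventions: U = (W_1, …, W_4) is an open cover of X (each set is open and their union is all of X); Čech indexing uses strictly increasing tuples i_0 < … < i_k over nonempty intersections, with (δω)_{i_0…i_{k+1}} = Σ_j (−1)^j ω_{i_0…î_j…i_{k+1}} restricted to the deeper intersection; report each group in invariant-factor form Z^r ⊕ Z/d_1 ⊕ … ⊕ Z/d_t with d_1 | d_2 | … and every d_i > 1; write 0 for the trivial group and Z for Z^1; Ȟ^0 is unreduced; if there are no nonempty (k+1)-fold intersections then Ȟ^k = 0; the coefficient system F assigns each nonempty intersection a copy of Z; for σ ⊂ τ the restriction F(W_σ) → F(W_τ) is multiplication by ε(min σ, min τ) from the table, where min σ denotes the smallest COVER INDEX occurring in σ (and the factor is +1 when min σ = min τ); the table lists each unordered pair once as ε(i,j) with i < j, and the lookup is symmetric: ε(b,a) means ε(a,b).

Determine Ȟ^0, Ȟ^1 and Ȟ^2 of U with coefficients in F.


nerve of the cover:
  W12={u,y} W14={t} W23={v} W34={r,s}
C dims 4,4; δ0: rk 4, SNF 1^3·2
Ȟ^0 = (4 − 4) − 0 = 0, so Ȟ^0 ≅ 0
Ȟ^1 = (4 − 0) − 4 = 0 plus torsion [2], so Ȟ^1 ≅ Z/2
Ȟ^2 = (0 − 0) − 0 = 0, so Ȟ^2 ≅ 0

Ȟ^0 = 0,  Ȟ^1 = Z/2,  Ȟ^2 = 0


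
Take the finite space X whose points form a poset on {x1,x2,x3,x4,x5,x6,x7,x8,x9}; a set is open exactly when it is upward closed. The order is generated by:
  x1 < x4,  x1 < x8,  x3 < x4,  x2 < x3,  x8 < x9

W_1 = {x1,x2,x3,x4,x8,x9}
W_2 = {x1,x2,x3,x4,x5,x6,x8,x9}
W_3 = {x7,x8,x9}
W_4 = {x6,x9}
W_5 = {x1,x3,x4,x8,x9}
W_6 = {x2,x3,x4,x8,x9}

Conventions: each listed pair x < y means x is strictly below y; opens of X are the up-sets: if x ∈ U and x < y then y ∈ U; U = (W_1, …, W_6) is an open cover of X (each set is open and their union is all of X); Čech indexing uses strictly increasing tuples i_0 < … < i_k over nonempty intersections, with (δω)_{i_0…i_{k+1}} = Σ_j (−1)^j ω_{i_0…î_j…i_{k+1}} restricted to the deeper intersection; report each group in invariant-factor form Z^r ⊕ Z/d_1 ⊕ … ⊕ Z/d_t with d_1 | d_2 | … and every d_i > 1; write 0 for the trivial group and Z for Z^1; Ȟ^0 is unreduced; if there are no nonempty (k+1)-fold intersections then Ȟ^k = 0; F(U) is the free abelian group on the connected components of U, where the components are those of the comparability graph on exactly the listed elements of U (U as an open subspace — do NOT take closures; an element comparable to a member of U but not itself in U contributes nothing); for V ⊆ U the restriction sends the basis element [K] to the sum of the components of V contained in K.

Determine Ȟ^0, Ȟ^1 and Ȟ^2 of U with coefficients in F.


nerve simplices:
  W12={x1,x2,x3,x4,x8,x9} W13={x8,x9} W14={x9} W15={x1,x3,x4,x8,x9} W16={x2,x3,x4,x8,x9} W23={x8,x9} W24={x6,x9} W25={x1,x3,x4,x8,x9} W26={x2,x3,x4,x8,x9} W34={x9} W35={x8,x9} W36={x8,x9} W45={x9} W46={x9} W56={x3,x4,x8,x9}
  W123={x8,x9} W124={x9} W125={x1,x3,x4,x8,x9} W126={x2,x3,x4,x8,x9} W134={x9} W135={x8,x9} W136={x8,x9} W145={x9} W146={x9} W156={x3,x4,x8,x9} W234={x9} W235={x8,x9} W236={x8,x9} W245={x9} W246={x9} W256={x3,x4,x8,x9} W345={x9} W346={x9} W356={x8,x9} W456={x9}
  W1234={x9} W1235={x8,x9} W1236={x8,x9} W1245={x9} W1246={x9} W1256={x3,x4,x8,x9} W1345={x9} W1346={x9} W1356={x8,x9} W1456={x9} W2345={x9} W2346={x9} W2356={x8,x9} W2456={x9} W3456={x9}
  W12345={x9} W12346={x9} W12356={x8,x9} W12456={x9} W13456={x9} W23456={x9}
  W123456={x9}
components per intersection:
  W1: {x1,x2,x3,x4,x8,x9}
  W2: {x1,x2,x3,x4,x8,x9} {x5} {x6}
  W3: {x7} {x8,x9}
  W4: {x6} {x9}
  W5: {x1,x3,x4,x8,x9}
  W6: {x2,x3,x4} {x8,x9}
  W12: {x1,x2,x3,x4,x8,x9}
  W13: {x8,x9}
  W14: {x9}
  W15: {x1,x3,x4,x8,x9}
  W16: {x2,x3,x4} {x8,x9}
  W23: {x8,x9}
  W24: {x6} {x9}
  W25: {x1,x3,x4,x8,x9}
  W26: {x2,x3,x4} {x8,x9}
  W34: {x9}
  W35: {x8,x9}
  W36: {x8,x9}
  W45: {x9}
  W46: {x9}
  W56: {x3,x4} {x8,x9}
  W123: {x8,x9}
  W124: {x9}
  W125: {x1,x3,x4,x8,x9}
  W126: {x2,x3,x4} {x8,x9}
  W134: {x9}
  W135: {x8,x9}
  W136: {x8,x9}
  W145: {x9}
  W146: {x9}
  W156: {x3,x4} {x8,x9}
  W234: {x9}
  W235: {x8,x9}
  W236: {x8,x9}
  W245: {x9}
  W246: {x9}
  W256: {x3,x4} {x8,x9}
  W345: {x9}
  W346: {x9}
  W356: {x8,x9}
  W456: {x9}
  W1234: {x9}
  W1235: {x8,x9}
  W1236: {x8,x9}
  W1245: {x9}
  W1246: {x9}
  W1256: {x3,x4} {x8,x9}
  W1345: {x9}
  W1346: {x9}
  W1356: {x8,x9}
  W1456: {x9}
  W2345: {x9}
  W2346: {x9}
  W2356: {x8,x9}
  W2456: {x9}
  W3456: {x9}
  W12345: {x9}
  W12346: {x9}
  W12356: {x8,x9}
  W12456: {x9}
  W13456: {x9}
  W23456: {x9}
  W123456: {x9}
C dims 11,19,23,16; δ0: rk 7, SNF 1^7; δ1: rk 12, SNF 1^12; δ2: rk 11, SNF 1^11
degree 0: 11−7−0 = 4 → Ȟ^0 ≅ Z^4
degree 1: 19−12−7 = 0 → Ȟ^1 ≅ 0
degree 2: 23−11−12 = 0 → Ȟ^2 ≅ 0

Ȟ^0(U;F) ≅ Z^4, Ȟ^1(U;F) ≅ 0 and Ȟ^2(U;F) ≅ 0
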